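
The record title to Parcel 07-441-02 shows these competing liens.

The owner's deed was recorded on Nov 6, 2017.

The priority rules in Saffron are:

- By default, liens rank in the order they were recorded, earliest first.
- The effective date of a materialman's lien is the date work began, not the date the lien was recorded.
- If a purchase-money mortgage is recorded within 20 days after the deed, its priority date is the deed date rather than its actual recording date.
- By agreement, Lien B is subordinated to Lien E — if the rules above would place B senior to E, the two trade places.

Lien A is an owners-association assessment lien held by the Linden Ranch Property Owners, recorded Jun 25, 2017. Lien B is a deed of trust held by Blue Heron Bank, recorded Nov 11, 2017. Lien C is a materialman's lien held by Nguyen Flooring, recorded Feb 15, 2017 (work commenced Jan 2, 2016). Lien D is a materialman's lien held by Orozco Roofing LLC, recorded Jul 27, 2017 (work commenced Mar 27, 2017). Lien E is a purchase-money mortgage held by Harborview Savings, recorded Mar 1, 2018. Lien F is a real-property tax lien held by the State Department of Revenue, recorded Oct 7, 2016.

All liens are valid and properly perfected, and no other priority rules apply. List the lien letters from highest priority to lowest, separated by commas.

C, F, D, A, E, B

Effective dates: C is treated as recorded Jan 2, 2016, the work-commencement date; D is treated as recorded Mar 27, 2017, the work-commencement date; E missed the 20-day window (115 days after the deed), so its recording date stands.
Sorted by effective date: C (Jan 2, 2016), F (Oct 7, 2016), D (Mar 27, 2017), A (Jun 25, 2017), B (Nov 11, 2017), E (Mar 1, 2018).
Because B would otherwise rank above E, the subordination swaps them.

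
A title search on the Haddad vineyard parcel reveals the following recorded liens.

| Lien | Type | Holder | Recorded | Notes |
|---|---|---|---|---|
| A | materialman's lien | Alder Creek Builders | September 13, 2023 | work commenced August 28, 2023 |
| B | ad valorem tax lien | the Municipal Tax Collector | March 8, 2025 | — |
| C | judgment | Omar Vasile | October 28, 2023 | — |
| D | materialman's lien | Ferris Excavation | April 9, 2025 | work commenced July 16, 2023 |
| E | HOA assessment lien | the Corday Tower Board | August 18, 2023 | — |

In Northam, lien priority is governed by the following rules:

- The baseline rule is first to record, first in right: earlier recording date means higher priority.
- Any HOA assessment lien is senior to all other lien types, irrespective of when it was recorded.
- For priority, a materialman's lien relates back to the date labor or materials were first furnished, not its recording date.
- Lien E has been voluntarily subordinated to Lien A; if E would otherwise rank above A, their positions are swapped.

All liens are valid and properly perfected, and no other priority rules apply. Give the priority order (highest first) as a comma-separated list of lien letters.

First, effective dates: A relates back to August 28, 2023 (work commenced); D is treated as recorded July 16, 2023, the work-commencement date.
As an HOA assessment lien, E is senior to every other lien.
Remaining liens by effective date: D (July 16, 2023), A (August 28, 2023), C (October 28, 2023), B (March 8, 2025).
E would otherwise be senior to A, so under the subordination agreement E and A exchange positions.

A, D, E, C, B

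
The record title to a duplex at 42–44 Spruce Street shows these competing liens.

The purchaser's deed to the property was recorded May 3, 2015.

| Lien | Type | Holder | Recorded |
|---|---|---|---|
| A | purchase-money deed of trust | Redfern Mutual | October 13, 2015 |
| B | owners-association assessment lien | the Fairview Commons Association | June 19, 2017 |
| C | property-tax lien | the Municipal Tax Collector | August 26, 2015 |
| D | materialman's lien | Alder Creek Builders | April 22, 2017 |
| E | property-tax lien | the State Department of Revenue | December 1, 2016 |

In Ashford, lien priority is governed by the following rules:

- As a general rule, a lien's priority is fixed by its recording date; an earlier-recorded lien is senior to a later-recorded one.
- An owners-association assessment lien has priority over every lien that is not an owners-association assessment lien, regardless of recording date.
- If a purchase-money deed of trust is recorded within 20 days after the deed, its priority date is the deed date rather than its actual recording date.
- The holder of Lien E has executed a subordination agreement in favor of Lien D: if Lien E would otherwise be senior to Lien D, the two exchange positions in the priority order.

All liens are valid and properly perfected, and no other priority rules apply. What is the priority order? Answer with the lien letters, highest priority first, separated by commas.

B, C, A, D, E

Adjusting effective dates: A was recorded 163 days after the deed — beyond 20 days — so no relation-back applies.
As an owners-association assessment lien, B is senior to every other lien.
Remaining liens by effective date: C (August 26, 2015), A (October 13, 2015), E (December 1, 2016), D (April 22, 2017).
The subordination applies — E was senior to D — so E and D swap.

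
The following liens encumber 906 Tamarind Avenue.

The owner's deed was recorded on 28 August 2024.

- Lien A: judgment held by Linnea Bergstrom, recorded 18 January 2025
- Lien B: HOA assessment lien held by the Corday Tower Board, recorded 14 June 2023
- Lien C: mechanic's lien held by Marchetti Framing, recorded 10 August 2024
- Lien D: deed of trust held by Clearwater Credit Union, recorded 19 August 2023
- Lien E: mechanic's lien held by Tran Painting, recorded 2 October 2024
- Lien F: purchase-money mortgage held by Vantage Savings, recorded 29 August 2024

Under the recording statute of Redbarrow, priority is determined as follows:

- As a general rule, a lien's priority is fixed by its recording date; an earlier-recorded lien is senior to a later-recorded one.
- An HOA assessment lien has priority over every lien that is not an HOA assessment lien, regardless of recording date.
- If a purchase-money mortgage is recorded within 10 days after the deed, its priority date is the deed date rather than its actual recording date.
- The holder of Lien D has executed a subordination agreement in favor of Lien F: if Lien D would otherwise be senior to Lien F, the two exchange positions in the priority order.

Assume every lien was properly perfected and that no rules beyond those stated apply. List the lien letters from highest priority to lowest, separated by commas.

B, F, C, D, E, A

Effective dates: F was recorded within the 10-day window, so its effective date is the deed date 28 August 2024.
B is an HOA assessment lien and takes priority over every other lien.
The other liens, earliest effective date first: D (19 August 2023), C (10 August 2024), F (28 August 2024), E (2 October 2024), A (18 January 2025).
Because D would otherwise rank above F, the subordination swaps them.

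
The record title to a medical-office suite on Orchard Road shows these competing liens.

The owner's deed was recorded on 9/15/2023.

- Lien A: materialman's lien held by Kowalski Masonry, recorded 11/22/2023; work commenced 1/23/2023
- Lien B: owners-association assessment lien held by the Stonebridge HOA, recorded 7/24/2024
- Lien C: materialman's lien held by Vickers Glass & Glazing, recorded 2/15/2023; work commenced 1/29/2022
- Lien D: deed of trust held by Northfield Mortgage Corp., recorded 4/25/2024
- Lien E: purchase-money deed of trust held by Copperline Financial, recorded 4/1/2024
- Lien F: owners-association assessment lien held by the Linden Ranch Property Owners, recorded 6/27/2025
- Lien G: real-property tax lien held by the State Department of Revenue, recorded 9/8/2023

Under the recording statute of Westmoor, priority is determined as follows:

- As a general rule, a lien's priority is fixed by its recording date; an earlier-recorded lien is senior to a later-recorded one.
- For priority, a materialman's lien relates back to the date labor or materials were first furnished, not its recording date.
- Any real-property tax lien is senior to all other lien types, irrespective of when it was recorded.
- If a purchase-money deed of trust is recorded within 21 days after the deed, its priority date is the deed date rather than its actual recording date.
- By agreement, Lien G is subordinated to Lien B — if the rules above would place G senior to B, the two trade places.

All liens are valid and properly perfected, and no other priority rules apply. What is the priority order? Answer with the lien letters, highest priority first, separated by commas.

B, C, A, E, D, G, F

Effective dates after the stated exceptions: A is treated as recorded 1/23/2023, the work-commencement date; C relates back to 1/29/2022 (work commenced); E was recorded 199 days after the deed — beyond 21 days — so no relation-back applies.
G is a real-property tax lien and takes priority over every other lien.
Remaining liens by effective date: C (1/29/2022), A (1/23/2023), E (4/1/2024), D (4/25/2024), B (7/24/2024), F (6/27/2025).
The subordination applies — G was senior to B — so G and B swap.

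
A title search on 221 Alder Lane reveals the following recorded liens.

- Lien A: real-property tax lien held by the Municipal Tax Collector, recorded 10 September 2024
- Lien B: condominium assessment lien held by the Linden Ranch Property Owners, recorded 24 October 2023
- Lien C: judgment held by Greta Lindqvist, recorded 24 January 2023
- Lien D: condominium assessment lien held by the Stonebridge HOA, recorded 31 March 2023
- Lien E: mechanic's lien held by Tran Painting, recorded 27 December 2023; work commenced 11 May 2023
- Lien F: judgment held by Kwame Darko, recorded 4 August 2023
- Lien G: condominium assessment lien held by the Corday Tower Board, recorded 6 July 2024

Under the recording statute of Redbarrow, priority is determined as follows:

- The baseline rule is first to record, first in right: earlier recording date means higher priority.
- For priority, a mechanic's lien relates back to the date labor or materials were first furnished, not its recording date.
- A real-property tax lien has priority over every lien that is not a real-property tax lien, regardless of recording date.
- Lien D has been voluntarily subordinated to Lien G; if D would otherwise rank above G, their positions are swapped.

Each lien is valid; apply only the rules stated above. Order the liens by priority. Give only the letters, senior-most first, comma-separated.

Effective dates after the stated exceptions: E relates back to 11 May 2023 (work commenced).
As a real-property tax lien, A is senior to every other lien.
Among the remaining liens, by effective date: C (24 January 2023), D (31 March 2023), E (11 May 2023), F (4 August 2023), B (24 October 2023), G (6 July 2024).
Because D would otherwise rank above G, the subordination swaps them.

A, C, G, E, F, B, D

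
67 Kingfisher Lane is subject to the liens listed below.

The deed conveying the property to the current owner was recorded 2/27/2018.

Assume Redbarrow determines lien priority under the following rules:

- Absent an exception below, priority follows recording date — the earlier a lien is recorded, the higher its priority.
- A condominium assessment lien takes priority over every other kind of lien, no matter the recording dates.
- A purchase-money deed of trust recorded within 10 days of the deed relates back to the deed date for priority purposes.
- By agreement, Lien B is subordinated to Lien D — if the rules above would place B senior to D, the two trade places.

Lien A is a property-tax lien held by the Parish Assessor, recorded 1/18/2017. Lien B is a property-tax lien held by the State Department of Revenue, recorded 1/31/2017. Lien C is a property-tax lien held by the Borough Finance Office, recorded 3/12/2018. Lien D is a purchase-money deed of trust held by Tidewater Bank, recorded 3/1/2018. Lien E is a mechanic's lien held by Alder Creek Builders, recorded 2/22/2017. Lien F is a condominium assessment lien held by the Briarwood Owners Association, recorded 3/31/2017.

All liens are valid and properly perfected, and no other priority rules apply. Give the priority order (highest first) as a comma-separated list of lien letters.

Effective dates: D was recorded within the 10-day window, so its effective date is the deed date 2/27/2018.
F, as a condominium assessment lien, has superpriority and ranks first.
Ordering the rest by effective date: A (1/18/2017), B (1/31/2017), E (2/22/2017), D (2/27/2018), C (3/12/2018).
B would otherwise be senior to D, so under the subordination agreement B and D exchange positions.

F, A, D, E, B, C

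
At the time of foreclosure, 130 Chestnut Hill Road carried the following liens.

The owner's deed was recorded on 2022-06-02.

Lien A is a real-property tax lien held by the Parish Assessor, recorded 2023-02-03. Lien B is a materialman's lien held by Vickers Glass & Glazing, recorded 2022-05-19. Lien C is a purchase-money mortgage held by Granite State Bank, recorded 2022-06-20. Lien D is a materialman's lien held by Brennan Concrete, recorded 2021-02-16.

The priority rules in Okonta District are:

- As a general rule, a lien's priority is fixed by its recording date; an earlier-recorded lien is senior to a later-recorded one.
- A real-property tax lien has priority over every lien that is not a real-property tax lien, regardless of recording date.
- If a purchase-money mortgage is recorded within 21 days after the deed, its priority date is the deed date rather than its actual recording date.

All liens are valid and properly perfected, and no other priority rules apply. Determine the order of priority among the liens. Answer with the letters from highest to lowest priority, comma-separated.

A, D, B, C

Effective dates after the stated exceptions: C's effective date is the deed date, 2022-06-02.
A is a real-property tax lien, so it outranks all other liens regardless of date.
Among the remaining liens, by effective date: D (2021-02-16), B (2022-05-19), C (2022-06-02).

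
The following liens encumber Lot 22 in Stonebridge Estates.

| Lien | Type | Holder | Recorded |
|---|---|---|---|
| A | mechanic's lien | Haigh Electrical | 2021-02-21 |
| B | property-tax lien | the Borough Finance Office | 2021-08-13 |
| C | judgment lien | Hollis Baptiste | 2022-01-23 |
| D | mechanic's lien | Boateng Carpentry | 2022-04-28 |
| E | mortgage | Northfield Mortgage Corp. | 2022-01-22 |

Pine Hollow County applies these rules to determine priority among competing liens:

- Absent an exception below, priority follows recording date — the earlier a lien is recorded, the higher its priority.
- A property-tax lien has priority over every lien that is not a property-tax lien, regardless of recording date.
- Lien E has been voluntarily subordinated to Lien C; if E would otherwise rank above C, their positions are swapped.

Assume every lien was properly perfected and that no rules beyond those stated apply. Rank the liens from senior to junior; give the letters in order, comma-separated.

B, A, C, E, D

As a property-tax lien, B is senior to every other lien.
Remaining liens by effective date: A (2021-02-21), E (2022-01-22), C (2022-01-23), D (2022-04-28).
Because E would otherwise rank above C, the subordination swaps them.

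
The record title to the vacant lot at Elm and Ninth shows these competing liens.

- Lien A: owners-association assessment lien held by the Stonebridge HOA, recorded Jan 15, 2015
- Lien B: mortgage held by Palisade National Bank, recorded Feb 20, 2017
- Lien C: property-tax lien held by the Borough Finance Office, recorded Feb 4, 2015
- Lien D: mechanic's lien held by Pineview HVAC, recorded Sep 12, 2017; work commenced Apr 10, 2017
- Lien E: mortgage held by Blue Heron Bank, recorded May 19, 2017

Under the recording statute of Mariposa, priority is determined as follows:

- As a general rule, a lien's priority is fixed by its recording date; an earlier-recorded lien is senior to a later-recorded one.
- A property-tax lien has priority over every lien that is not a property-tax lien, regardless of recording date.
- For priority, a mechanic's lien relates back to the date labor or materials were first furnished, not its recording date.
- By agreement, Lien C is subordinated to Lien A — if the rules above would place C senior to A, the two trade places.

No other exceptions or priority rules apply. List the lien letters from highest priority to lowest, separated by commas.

A, C, B, D, E

Adjusting effective dates: D is treated as recorded Apr 10, 2017, the work-commencement date.
C is a property-tax lien and takes priority over every other lien.
Ordering the rest by effective date: A (Jan 15, 2015), B (Feb 20, 2017), D (Apr 10, 2017), E (May 19, 2017).
C would otherwise be senior to A, so under the subordination agreement C and A exchange positions.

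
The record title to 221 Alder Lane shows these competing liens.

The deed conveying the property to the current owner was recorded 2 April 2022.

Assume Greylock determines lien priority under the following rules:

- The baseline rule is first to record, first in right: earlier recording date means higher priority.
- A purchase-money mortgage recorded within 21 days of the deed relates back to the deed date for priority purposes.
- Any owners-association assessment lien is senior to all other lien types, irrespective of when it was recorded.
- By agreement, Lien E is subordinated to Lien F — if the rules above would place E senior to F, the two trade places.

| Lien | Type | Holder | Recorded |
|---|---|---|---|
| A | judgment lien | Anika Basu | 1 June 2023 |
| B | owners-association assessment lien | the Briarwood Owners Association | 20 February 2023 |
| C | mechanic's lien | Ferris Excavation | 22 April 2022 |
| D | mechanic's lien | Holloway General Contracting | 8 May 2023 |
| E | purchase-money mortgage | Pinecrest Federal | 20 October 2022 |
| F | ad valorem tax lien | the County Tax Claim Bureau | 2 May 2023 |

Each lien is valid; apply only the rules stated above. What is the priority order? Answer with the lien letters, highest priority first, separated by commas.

B, C, F, E, D, A

Effective dates after the stated exceptions: E was recorded 201 days after the deed — beyond 21 days — so no relation-back applies.
B is an owners-association assessment lien, so it outranks all other liens regardless of date.
Remaining liens by effective date: C (22 April 2022), E (20 October 2022), F (2 May 2023), D (8 May 2023), A (1 June 2023).
E would otherwise be senior to F, so under the subordination agreement E and F exchange positions.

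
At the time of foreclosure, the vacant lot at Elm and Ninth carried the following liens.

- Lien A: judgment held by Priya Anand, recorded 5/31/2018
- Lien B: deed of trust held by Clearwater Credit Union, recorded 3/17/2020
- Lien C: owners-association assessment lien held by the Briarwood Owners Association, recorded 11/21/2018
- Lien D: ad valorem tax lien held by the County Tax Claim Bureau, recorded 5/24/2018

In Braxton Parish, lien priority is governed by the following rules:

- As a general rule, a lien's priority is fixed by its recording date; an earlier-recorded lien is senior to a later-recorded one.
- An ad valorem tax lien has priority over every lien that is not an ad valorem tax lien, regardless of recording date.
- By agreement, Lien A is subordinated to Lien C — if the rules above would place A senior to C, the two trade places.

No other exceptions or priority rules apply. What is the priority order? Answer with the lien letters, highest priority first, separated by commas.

D, C, A, B

D, as an ad valorem tax lien, has superpriority and ranks first.
Among the remaining liens, by effective date: A (5/31/2018), C (11/21/2018), B (3/17/2020).
A would otherwise be senior to C, so under the subordination agreement A and C exchange positions.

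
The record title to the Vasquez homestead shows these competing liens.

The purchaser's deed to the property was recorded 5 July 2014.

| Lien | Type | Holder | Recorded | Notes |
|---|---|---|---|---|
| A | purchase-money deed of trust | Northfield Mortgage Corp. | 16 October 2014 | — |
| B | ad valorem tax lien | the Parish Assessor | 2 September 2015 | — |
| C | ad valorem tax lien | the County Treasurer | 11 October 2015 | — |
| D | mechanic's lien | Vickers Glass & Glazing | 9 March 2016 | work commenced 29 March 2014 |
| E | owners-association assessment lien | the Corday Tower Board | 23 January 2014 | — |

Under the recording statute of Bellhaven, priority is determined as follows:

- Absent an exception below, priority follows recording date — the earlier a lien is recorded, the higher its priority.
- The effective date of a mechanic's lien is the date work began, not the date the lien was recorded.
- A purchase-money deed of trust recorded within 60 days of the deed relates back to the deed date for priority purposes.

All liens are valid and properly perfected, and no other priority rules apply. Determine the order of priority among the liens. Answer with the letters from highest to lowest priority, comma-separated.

E, D, A, B, C

Effective dates after the stated exceptions: A missed the 60-day window (103 days after the deed), so its recording date stands; D relates back to 29 March 2014 (work commenced).
By effective date: E (23 January 2014), D (29 March 2014), A (16 October 2014), B (2 September 2015), C (11 October 2015).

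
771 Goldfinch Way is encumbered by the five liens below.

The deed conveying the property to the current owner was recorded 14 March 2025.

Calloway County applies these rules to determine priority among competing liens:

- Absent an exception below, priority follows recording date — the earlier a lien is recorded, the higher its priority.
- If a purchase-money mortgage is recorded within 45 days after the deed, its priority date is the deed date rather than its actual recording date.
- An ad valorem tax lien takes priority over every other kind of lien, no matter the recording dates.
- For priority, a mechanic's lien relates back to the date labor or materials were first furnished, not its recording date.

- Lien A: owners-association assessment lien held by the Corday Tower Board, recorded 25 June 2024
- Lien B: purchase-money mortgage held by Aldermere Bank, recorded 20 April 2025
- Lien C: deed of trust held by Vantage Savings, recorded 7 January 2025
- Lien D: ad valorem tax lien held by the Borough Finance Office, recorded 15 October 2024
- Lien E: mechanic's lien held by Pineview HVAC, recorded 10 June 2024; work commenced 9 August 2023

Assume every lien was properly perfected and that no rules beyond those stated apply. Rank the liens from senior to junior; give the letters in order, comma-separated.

Effective dates: B relates back to the deed date 14 March 2025; E relates back to 9 August 2023 (work commenced).
D is an ad valorem tax lien, so it outranks all other liens regardless of date.
Remaining liens by effective date: E (9 August 2023), A (25 June 2024), C (7 January 2025), B (14 March 2025).

D, E, A, C, B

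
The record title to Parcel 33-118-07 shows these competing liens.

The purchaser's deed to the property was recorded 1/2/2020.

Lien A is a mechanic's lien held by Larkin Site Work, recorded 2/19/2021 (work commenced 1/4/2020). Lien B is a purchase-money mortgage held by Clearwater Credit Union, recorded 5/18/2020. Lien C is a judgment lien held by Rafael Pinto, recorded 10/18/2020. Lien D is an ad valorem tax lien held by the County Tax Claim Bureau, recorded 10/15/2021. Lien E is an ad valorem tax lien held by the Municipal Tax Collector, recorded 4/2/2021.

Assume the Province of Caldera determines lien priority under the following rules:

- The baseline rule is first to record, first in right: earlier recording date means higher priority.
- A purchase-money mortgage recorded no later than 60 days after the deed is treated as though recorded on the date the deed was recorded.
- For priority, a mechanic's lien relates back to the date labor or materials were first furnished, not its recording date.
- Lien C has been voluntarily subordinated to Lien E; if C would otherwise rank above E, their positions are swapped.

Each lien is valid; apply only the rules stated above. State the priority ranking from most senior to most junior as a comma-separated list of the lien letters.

A, B, E, C, D

Effective dates after the stated exceptions: A relates back to 1/4/2020 (work commenced); B missed the 60-day window (137 days after the deed), so its recording date stands.
By effective date, earliest first: A (1/4/2020), B (5/18/2020), C (10/18/2020), E (4/2/2021), D (10/15/2021).
The subordination applies — C was senior to E — so C and E swap.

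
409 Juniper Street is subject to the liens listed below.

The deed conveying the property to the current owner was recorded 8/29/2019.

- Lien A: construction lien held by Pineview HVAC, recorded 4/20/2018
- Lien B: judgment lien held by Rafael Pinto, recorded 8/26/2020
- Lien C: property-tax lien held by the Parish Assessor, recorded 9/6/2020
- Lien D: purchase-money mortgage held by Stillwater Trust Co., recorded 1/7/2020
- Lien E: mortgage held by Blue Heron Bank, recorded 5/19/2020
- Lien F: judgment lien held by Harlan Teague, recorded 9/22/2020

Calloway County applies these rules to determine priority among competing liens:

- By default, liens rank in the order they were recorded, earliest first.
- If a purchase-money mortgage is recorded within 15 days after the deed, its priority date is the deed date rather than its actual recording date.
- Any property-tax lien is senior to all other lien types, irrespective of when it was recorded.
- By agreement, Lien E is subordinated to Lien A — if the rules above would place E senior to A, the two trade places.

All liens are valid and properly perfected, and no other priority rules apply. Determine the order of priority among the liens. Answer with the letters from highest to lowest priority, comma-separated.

C, A, D, E, B, F

Effective dates after the stated exceptions: D was recorded 131 days after the deed — beyond 15 days — so no relation-back applies.
C, as a property-tax lien, has superpriority and ranks first.
Remaining liens by effective date: A (4/20/2018), D (1/7/2020), E (5/19/2020), B (8/26/2020), F (9/22/2020).
E already ranks below A; the subordination has no effect.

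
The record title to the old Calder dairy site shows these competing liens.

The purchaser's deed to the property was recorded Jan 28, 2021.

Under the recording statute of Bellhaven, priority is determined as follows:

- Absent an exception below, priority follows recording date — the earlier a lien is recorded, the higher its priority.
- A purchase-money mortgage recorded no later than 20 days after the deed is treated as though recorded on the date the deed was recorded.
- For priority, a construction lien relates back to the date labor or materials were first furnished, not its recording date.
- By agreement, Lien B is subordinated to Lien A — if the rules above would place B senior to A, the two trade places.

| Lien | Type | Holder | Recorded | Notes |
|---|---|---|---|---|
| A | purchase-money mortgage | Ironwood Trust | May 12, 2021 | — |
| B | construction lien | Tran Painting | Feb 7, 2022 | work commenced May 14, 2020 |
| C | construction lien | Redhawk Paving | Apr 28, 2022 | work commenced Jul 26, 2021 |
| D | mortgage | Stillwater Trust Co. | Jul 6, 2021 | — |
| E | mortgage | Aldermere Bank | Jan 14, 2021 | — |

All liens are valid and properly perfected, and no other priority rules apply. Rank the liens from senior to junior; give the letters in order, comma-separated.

Effective dates: A missed the 20-day window (104 days after the deed), so its recording date stands; B's effective date is May 14, 2020, when work began; C is treated as recorded Jul 26, 2021, the work-commencement date.
By effective date: B (May 14, 2020), E (Jan 14, 2021), A (May 12, 2021), D (Jul 6, 2021), C (Jul 26, 2021).
Because B would otherwise rank above A, the subordination swaps them.

A, E, B, D, C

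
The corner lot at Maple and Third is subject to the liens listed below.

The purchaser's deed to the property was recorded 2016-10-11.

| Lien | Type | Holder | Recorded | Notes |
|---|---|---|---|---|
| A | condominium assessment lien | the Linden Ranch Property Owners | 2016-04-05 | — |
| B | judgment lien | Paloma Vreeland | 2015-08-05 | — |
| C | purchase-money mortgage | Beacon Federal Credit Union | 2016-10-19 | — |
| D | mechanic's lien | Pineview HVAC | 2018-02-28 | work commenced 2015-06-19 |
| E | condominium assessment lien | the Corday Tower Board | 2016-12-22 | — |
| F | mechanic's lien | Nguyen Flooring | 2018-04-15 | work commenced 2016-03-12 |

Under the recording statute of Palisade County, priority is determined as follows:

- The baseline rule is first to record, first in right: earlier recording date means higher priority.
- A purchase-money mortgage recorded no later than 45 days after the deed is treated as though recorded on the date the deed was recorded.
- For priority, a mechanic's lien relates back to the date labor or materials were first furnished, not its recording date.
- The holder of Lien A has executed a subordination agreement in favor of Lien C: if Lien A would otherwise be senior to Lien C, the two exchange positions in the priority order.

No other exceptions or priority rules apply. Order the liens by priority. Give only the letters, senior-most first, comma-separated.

D, B, F, C, A, E

Effective dates after the stated exceptions: C's effective date is the deed date, 2016-10-11; D's effective date is 2015-06-19, when work began; F is treated as recorded 2016-03-12, the work-commencement date.
Sorted by effective date: D (2015-06-19), B (2015-08-05), F (2016-03-12), A (2016-04-05), C (2016-10-11), E (2016-12-22).
The subordination applies — A was senior to C — so A and C swap.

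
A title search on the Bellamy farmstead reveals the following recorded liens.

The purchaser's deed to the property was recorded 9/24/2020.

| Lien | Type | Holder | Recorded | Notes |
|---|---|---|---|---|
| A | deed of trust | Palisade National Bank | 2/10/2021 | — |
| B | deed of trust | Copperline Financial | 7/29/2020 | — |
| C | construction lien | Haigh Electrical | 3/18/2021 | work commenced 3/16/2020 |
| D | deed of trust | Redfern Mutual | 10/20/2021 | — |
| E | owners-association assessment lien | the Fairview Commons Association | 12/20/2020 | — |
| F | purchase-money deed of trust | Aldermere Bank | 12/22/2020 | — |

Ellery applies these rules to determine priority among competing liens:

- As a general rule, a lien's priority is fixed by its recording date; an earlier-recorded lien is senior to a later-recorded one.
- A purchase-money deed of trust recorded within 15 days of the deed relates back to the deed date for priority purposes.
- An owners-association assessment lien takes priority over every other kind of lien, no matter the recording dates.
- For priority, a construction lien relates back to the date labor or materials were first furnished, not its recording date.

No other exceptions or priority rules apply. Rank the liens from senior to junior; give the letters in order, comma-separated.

E, C, B, F, A, D

Effective dates after the stated exceptions: C's effective date is 3/16/2020, when work began; F was recorded 89 days after the deed, outside the 15-day window, so it keeps its recording date.
E is an owners-association assessment lien and takes priority over every other lien.
Ordering the rest by effective date: C (3/16/2020), B (7/29/2020), F (12/22/2020), A (2/10/2021), D (10/20/2021).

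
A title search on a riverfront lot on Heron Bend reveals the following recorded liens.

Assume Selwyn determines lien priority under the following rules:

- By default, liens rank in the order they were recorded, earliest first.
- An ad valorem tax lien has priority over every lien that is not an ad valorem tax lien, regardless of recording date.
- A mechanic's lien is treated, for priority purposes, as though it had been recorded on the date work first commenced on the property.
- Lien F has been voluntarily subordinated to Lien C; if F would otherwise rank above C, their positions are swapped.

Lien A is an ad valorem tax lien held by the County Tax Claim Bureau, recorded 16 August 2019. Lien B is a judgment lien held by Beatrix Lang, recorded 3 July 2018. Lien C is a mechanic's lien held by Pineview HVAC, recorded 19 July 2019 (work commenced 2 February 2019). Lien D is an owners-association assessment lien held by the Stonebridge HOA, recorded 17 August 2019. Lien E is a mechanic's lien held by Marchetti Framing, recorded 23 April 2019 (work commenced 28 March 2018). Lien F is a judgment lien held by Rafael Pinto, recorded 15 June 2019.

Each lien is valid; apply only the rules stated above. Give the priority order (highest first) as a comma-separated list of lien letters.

A, E, B, C, F, D

Effective dates after the stated exceptions: C is treated as recorded 2 February 2019, the work-commencement date; E's effective date is 28 March 2018, when work began.
As an ad valorem tax lien, A is senior to every other lien.
Among the remaining liens, by effective date: E (28 March 2018), B (3 July 2018), C (2 February 2019), F (15 June 2019), D (17 August 2019).
Since F is not senior to C, the subordination leaves the order unchanged.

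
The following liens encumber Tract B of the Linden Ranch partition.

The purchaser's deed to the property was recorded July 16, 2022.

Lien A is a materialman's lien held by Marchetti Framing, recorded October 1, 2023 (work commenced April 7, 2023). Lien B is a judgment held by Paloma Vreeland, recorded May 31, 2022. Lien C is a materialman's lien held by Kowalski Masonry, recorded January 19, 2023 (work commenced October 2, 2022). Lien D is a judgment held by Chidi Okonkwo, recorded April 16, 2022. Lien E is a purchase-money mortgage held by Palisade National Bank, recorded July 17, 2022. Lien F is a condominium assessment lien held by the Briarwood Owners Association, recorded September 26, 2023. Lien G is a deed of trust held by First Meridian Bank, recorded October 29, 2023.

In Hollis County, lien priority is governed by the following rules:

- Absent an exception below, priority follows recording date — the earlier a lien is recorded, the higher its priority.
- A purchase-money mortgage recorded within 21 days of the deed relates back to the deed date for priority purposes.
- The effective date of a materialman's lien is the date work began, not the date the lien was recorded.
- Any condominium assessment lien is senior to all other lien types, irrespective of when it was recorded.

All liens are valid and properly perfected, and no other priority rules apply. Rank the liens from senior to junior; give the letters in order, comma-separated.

F, D, B, E, C, A, G

Effective dates: A relates back to April 7, 2023 (work commenced); C is treated as recorded October 2, 2022, the work-commencement date; E relates back to the deed date July 16, 2022.
F is a condominium assessment lien and takes priority over every other lien.
Among the remaining liens, by effective date: D (April 16, 2022), B (May 31, 2022), E (July 16, 2022), C (October 2, 2022), A (April 7, 2023), G (October 29, 2023).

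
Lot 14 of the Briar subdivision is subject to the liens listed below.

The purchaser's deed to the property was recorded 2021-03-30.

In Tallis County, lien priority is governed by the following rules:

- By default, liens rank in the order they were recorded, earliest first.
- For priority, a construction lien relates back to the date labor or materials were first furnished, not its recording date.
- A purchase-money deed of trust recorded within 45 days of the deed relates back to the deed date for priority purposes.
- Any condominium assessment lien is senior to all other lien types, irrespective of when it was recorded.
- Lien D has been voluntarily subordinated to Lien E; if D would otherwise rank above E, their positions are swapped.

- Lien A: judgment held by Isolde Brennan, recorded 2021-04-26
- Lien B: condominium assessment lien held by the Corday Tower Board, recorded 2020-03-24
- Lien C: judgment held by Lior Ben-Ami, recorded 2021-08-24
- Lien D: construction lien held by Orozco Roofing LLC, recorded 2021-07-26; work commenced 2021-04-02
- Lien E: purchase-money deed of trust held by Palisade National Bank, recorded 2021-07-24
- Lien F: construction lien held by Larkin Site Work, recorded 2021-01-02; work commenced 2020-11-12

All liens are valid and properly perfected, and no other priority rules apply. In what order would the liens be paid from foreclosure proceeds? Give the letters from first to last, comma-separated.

Adjusting effective dates: D relates back to 2021-04-02 (work commenced); E missed the 45-day window (116 days after the deed), so its recording date stands; F relates back to 2020-11-12 (work commenced).
As a condominium assessment lien, B is senior to every other lien.
Ordering the rest by effective date: F (2020-11-12), D (2021-04-02), A (2021-04-26), E (2021-07-24), C (2021-08-24).
D would otherwise be senior to E, so under the subordination agreement D and E exchange positions.

B, F, E, A, D, C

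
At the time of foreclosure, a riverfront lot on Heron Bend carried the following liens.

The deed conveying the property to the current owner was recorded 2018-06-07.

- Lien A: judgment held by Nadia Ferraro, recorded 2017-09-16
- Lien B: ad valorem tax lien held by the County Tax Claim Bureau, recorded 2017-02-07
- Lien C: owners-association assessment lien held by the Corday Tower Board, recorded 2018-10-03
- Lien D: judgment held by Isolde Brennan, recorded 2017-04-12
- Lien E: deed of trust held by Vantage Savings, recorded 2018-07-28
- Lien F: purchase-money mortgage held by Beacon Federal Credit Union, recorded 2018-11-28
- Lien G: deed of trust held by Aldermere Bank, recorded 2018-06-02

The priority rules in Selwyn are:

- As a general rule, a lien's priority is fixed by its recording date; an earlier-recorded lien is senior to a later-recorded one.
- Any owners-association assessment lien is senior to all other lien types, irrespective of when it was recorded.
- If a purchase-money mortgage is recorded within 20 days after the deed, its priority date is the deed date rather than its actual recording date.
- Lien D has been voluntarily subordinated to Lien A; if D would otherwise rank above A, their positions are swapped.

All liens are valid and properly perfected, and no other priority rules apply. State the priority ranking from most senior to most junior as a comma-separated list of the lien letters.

C, B, A, D, G, E, F

Adjusting effective dates: F missed the 20-day window (174 days after the deed), so its recording date stands.
C, as an owners-association assessment lien, has superpriority and ranks first.
The other liens, earliest effective date first: B (2017-02-07), D (2017-04-12), A (2017-09-16), G (2018-06-02), E (2018-07-28), F (2018-11-28).
The subordination applies — D was senior to A — so D and A swap.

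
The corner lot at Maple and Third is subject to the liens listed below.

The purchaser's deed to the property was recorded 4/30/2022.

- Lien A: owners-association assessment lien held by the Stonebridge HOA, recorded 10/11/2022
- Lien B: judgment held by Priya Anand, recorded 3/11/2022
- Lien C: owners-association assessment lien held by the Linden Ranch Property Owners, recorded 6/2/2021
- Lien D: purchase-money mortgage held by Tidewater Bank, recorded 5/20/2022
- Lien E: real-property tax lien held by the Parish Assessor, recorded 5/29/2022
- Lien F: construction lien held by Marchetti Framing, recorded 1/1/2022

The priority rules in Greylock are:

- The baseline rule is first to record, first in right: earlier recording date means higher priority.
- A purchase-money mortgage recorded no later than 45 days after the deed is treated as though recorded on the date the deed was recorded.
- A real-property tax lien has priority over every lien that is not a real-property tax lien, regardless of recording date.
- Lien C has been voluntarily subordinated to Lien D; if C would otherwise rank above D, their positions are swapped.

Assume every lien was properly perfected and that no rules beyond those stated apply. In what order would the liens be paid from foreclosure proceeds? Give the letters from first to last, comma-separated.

E, D, F, B, C, A

Effective dates after the stated exceptions: D's effective date is the deed date, 4/30/2022.
As a real-property tax lien, E is senior to every other lien.
Remaining liens by effective date: C (6/2/2021), F (1/1/2022), B (3/11/2022), D (4/30/2022), A (10/11/2022).
The subordination applies — C was senior to D — so C and D swap.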